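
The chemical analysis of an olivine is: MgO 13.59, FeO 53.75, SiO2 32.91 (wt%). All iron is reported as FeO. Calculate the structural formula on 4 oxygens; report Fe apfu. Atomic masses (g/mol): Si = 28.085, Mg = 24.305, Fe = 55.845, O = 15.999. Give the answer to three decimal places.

13.59 wt% MgO ÷ 40.304 g/mol = 0.33719 mol, giving 0.33719 Mg and 0.33719 O.
53.75 wt% FeO ÷ 71.844 g/mol = 0.74815 mol, giving 0.74815 Fe and 0.74815 O.
32.91 wt% SiO2 ÷ 60.083 g/mol = 0.54774 mol, giving 0.54774 Si and 1.09548 O.
Oxygen sums to 2.18082; scaling by 4/2.18082 = 1.83417 puts the formula on 4 O.
Fe: 0.74815 × 1.83417 = 1.372 atoms per formula unit.

1.372 Fe apfu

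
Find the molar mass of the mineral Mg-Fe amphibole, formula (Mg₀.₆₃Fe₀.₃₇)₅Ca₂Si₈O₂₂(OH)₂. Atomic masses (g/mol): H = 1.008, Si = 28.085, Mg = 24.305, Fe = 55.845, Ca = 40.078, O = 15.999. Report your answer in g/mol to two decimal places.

870.70 g/mol

M = 3.15×24.305 + 1.85×55.845 + 2×40.078 + 8×28.085 + 24×15.999 + 2×1.008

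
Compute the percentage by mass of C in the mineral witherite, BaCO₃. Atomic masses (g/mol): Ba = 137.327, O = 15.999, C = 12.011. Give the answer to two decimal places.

6.09 weight percent

M(BaCO₃) = 197.335 g/mol.
C contributes 1 × 12.011 = 12.011 g per mole.
12.011/197.335 = 0.0609 → 6.09%.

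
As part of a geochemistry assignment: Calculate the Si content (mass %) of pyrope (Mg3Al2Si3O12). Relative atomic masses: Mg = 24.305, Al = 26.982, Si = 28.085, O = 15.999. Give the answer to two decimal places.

Molar mass of Mg3Al2Si3O12: 3*24.305 + 2*26.982 + 3*28.085 + 12*15.999 = 403.122 g/mol.
Mass of Si per formula unit: 3 × 28.085 = 84.255 g.
Weight fraction Si = 84.255 / 403.122 = 0.2090.

20.90 mass %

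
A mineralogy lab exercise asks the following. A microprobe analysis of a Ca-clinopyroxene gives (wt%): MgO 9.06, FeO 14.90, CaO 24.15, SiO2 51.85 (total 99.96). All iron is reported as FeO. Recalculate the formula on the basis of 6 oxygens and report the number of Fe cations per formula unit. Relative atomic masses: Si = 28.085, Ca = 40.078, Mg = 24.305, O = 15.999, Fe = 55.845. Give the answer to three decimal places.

MgO: 9.06/40.304 = 0.22479 mol → 0.22479 mol Mg, 0.22479 mol O.
FeO: 14.90/71.844 = 0.20739 mol → 0.20739 mol Fe, 0.20739 mol O.
CaO: 24.15/56.077 = 0.43066 mol → 0.43066 mol Ca, 0.43066 mol O.
SiO2: 51.85/60.083 = 0.86297 mol → 0.86297 mol Si, 1.72594 mol O.
Total oxygen = 2.58878 mol. Normalization factor = 6/2.58878 = 2.31769.
Fe per 6 O = 0.20739 × 2.31769 = 0.481.

0.481 Fe apfu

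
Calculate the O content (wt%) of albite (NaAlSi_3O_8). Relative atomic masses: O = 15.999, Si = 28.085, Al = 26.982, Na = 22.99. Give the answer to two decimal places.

Molar mass of NaAlSi_3O_8: 1*22.99 + 1*26.982 + 3*28.085 + 8*15.999 = 262.219 g/mol.
Mass of O per formula unit: 8 × 15.999 = 127.992 g.
Weight fraction O = 127.992 / 262.219 = 0.4881.

48.81 wt%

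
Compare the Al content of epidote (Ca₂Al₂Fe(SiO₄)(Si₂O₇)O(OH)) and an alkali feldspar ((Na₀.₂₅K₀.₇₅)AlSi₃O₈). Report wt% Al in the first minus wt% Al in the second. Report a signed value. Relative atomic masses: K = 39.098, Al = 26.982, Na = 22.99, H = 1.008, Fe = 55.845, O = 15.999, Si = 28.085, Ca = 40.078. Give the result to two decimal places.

1.33 percentage points

Al in Ca₂Al₂Fe(SiO₄)(Si₂O₇)O(OH): molar mass 483.215 g/mol; 2×26.982 = 53.964 g → 11.17 wt%.
Al in (Na₀.₂₅K₀.₇₅)AlSi₃O₈: molar mass 274.300 g/mol; 1×26.982 = 26.982 g → 9.84 wt%.
Difference = 11.17 − 9.84 = 1.33 percentage points.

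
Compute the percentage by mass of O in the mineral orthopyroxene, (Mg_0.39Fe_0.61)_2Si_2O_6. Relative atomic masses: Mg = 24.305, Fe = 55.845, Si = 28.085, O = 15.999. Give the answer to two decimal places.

40.12 mass %

Formula mass = 0.78·24.305 + 1.22·55.845 + 2·28.085 + 6·15.999 = 239.253 g/mol, of which 95.994 g is O.
So O makes up 95.994/239.253 = 0.4012 of the mass, i.e. 40.12%.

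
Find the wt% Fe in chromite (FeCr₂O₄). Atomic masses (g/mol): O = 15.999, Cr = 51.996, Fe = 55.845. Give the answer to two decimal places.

M(FeCr₂O₄) = 223.833 g/mol.
Fe contributes 1 × 55.845 = 55.845 g per mole.
55.845/223.833 = 0.2495 → 24.95%.

24.95 wt%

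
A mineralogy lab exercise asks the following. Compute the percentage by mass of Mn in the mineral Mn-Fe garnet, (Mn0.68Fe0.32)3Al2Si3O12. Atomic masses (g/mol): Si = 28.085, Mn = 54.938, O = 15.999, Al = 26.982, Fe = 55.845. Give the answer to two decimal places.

22.60 mass %

M((Mn0.68Fe0.32)3Al2Si3O12) = 495.892 g/mol.
Mn contributes 2.04 × 54.938 = 112.074 g per mole.
112.074/495.892 = 0.2260 → 22.60%.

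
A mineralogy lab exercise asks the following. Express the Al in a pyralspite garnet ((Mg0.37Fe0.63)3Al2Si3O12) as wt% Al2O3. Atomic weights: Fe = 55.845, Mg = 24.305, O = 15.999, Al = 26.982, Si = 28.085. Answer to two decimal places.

22.03 wt%

M((Mg0.37Fe0.63)3Al2Si3O12) = 462.733 g/mol; M(Al2O3) = 101.961 g/mol.
Moles Al2O3 per formula unit = 2 Al ÷ 2 = 1.0000.
Al2O3 fraction = (1.0000 × 101.961) / 462.733 = 101.961/462.733 = 0.2203.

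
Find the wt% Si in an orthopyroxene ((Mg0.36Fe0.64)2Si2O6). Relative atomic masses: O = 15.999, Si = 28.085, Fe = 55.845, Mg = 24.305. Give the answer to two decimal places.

23.29 wt%

Molar mass of (Mg0.36Fe0.64)2Si2O6: 0.72·24.305 + 1.28·55.845 + 2·28.085 + 6·15.999 = 241.145 g/mol.
Mass of Si per formula unit: 2 × 28.085 = 56.170 g.
Weight fraction Si = 56.170 / 241.145 = 0.2329.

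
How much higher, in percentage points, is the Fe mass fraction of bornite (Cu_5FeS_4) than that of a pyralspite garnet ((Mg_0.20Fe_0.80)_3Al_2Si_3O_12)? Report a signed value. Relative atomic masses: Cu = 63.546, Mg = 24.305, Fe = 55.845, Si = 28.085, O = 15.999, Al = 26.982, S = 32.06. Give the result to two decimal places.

-16.86 percentage points

Fe in Cu_5FeS_4: molar mass 501.815 g/mol; 1×55.845 = 55.845 g → 11.13 wt%.
Fe in (Mg_0.20Fe_0.80)_3Al_2Si_3O_12: molar mass 478.818 g/mol; 2.40×55.845 = 134.028 g → 27.99 wt%.
Difference = 11.13 − 27.99 = -16.86 percentage points.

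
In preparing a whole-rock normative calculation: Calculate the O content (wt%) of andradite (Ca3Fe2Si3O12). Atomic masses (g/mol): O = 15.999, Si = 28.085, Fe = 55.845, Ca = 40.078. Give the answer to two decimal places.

Formula mass = 3×40.078 + 2×55.845 + 3×28.085 + 12×15.999 = 508.167 g/mol, of which 191.988 g is O.
So O makes up 191.988/508.167 = 0.3778 of the mass, i.e. 37.78%.

37.78 wt%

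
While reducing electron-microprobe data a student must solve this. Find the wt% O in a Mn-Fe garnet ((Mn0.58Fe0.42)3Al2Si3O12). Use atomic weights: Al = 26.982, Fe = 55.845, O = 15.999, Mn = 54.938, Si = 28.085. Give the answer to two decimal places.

38.69 wt%

M((Mn0.58Fe0.42)3Al2Si3O12) = 496.164 g/mol.
O contributes 12 × 15.999 = 191.988 g per mole.
191.988/496.164 = 0.3869 → 38.69%.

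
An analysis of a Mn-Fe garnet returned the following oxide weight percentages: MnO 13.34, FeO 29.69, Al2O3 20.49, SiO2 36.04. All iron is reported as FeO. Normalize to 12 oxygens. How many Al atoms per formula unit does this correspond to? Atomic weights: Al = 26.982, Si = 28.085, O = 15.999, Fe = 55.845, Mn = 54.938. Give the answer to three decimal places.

2.006 Al apfu

13.34 wt% MnO ÷ 70.937 g/mol = 0.18805 mol, giving 0.18805 Mn and 0.18805 O.
29.69 wt% FeO ÷ 71.844 g/mol = 0.41326 mol, giving 0.41326 Fe and 0.41326 O.
20.49 wt% Al2O3 ÷ 101.961 g/mol = 0.20096 mol, giving 0.40192 Al and 0.60288 O.
36.04 wt% SiO2 ÷ 60.083 g/mol = 0.59984 mol, giving 0.59984 Si and 1.19968 O.
Oxygen sums to 2.40387; scaling by 12/2.40387 = 4.99195 puts the formula on 12 O.
Al: 0.40192 × 4.99195 = 2.006 atoms per formula unit.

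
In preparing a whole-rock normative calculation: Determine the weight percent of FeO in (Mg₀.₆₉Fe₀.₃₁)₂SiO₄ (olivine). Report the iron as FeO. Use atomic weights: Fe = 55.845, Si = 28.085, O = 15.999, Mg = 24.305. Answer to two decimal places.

Formula mass = 160.246 g/mol.
0.62 Fe → 0.6200 mol FeO per formula unit; M(FeO) = 71.844, so FeO mass = 44.543 g.
44.543/160.246 × 100 = 27.80 wt%.

27.80 wt%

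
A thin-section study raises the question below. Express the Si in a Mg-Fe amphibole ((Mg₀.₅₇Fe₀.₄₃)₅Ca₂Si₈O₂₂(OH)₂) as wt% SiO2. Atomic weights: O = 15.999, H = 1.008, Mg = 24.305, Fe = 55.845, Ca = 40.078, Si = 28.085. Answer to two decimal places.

Formula mass = 880.164 g/mol.
8 Si → 8.0000 mol SiO2 per formula unit; M(SiO2) = 60.083, so SiO2 mass = 480.664 g.
480.664/880.164 × 100 = 54.61 wt%.

54.61 wt%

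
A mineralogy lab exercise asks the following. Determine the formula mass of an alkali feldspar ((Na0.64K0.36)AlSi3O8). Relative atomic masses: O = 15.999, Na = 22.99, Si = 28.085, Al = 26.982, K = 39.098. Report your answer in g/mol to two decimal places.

Na: 0.64 × 22.99 = 14.7136
K: 0.36 × 39.098 = 14.0753
Al: 1 × 26.982 = 26.9820
Si: 3 × 28.085 = 84.2550
O: 8 × 15.999 = 127.9920
Summing the contributions gives the formula mass.

268.02 g/mol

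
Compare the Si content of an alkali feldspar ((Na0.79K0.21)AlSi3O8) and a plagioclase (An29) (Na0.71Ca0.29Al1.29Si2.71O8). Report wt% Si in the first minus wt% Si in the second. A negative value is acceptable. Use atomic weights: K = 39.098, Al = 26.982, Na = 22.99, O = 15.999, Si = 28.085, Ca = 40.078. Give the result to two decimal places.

3.20 percentage points

First mineral: 84.255 g Si in 265.602 g formula = 31.72 wt% Si.
Second mineral: 76.110 g Si in 266.855 g formula = 28.52 wt% Si.
31.72% − 28.52% gives a difference of 3.20 percentage points.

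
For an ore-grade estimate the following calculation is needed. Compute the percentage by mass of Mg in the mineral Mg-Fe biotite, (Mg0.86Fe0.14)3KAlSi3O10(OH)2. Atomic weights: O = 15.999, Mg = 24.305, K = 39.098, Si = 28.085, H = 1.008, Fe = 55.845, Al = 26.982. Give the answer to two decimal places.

14.57 mass %

Formula mass = 2.58*24.305 + 0.42*55.845 + 1*39.098 + 1*26.982 + 3*28.085 + 12*15.999 + 2*1.008 = 430.501 g/mol, of which 62.707 g is Mg.
So Mg makes up 62.707/430.501 = 0.1457 of the mass, i.e. 14.57%.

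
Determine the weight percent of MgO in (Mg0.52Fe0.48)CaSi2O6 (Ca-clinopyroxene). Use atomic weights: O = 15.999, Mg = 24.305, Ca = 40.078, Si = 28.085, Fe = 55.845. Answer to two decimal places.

9.05 wt%

Formula mass = 231.686 g/mol.
0.52 Mg → 0.5200 mol MgO per formula unit; M(MgO) = 40.304, so MgO mass = 20.958 g.
20.958/231.686 × 100 = 9.05 wt%.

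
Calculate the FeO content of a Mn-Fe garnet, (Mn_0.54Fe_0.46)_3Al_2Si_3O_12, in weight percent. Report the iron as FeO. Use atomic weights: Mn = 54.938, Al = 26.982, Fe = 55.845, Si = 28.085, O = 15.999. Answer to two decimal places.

19.98 wt%

Formula mass = 496.273 g/mol.
1.38 Fe → 1.3800 mol FeO per formula unit; M(FeO) = 71.844, so FeO mass = 99.145 g.
99.145/496.273 × 100 = 19.98 wt%.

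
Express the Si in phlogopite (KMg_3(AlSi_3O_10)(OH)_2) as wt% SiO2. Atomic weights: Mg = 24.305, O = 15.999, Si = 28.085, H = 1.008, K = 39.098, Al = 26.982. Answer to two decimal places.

43.20 wt%

Formula mass = 417.254 g/mol.
3 Si → 3.0000 mol SiO2 per formula unit; M(SiO2) = 60.083, so SiO2 mass = 180.249 g.
180.249/417.254 × 100 = 43.20 wt%.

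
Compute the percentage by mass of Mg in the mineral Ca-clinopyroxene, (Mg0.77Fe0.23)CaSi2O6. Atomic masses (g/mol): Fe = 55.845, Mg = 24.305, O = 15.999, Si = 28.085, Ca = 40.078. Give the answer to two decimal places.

8.36 wt%

M((Mg0.77Fe0.23)CaSi2O6) = 223.801 g/mol.
Mg contributes 0.77 × 24.305 = 18.715 g per mole.
18.715/223.801 = 0.0836 → 8.36%.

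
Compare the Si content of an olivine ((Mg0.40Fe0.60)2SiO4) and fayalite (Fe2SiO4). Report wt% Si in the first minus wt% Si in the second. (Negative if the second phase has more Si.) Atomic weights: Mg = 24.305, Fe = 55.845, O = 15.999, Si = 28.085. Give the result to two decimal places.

Si in (Mg0.40Fe0.60)2SiO4: molar mass 178.539 g/mol; 1×28.085 = 28.085 g → 15.73 wt%.
Si in Fe2SiO4: molar mass 203.771 g/mol; 1×28.085 = 28.085 g → 13.78 wt%.
Difference = 15.73 − 13.78 = 1.95 percentage points.

1.95 percentage points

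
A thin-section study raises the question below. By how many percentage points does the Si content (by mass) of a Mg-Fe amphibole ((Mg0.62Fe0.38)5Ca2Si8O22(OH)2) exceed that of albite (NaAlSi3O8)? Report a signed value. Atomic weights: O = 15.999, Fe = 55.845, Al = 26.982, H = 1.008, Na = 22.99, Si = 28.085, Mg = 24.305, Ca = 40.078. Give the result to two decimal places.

-6.37 percentage points

Si in (Mg0.62Fe0.38)5Ca2Si8O22(OH)2: molar mass 872.279 g/mol; 8×28.085 = 224.680 g → 25.76 wt%.
Si in NaAlSi3O8: molar mass 262.219 g/mol; 3×28.085 = 84.255 g → 32.13 wt%.
Difference = 25.76 − 32.13 = -6.37 percentage points.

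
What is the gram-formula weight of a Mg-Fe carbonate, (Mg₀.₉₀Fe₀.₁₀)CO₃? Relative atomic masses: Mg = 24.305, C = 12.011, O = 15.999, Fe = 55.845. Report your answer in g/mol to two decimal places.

87.47 g/mol

M = 0.90(24.305) + 0.10(55.845) + 1(12.011) + 3(15.999)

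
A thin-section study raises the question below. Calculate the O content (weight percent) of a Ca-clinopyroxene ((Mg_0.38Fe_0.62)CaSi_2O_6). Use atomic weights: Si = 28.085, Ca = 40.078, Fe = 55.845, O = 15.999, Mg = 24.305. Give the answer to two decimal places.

40.66 weight percent

M((Mg_0.38Fe_0.62)CaSi_2O_6) = 236.102 g/mol.
O contributes 6 × 15.999 = 95.994 g per mole.
95.994/236.102 = 0.4066 → 40.66%.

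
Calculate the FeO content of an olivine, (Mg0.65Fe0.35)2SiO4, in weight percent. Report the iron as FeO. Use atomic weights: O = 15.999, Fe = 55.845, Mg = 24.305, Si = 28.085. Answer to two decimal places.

M((Mg0.65Fe0.35)2SiO4) = 162.769 g/mol; M(FeO) = 71.844 g/mol.
Moles FeO per formula unit = 0.70 Fe ÷ 1 = 0.7000.
FeO fraction = (0.7000 × 71.844) / 162.769 = 50.291/162.769 = 0.3090.

30.90 wt%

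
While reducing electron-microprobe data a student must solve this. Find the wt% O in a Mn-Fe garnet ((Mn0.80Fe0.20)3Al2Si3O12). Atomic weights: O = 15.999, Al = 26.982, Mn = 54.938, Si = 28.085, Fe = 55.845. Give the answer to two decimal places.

38.74 mass %

Molar mass of (Mn0.80Fe0.20)3Al2Si3O12: 2.40×54.938 + 0.60×55.845 + 2×26.982 + 3×28.085 + 12×15.999 = 495.565 g/mol.
Mass of O per formula unit: 12 × 15.999 = 191.988 g.
Weight fraction O = 191.988 / 495.565 = 0.3874.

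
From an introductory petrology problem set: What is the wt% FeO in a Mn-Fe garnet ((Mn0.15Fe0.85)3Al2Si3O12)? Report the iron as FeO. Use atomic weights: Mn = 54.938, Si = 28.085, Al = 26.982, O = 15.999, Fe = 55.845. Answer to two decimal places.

Formula mass = 497.334 g/mol.
2.55 Fe → 2.5500 mol FeO per formula unit; M(FeO) = 71.844, so FeO mass = 183.202 g.
183.202/497.334 × 100 = 36.84 wt%.

36.84 wt%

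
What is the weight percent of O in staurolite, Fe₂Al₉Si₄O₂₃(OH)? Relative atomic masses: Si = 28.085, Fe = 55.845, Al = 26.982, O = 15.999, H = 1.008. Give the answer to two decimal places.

45.08 weight percent

Formula mass = 2×55.845 + 9×26.982 + 4×28.085 + 24×15.999 + 1×1.008 = 851.852 g/mol, of which 383.976 g is O.
So O makes up 383.976/851.852 = 0.4508 of the mass, i.e. 45.08%.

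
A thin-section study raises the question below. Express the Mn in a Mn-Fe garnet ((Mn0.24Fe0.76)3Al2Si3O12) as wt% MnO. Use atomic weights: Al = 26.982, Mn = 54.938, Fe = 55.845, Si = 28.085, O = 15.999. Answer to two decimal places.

Molar mass of (Mn0.24Fe0.76)3Al2Si3O12 = 0.72*54.938 + 2.28*55.845 + 2*26.982 + 3*28.085 + 12*15.999 = 497.089 g/mol.
Each formula unit contains 0.72 Mn, equivalent to 0.72/1 = 0.7200 mol MnO.
M(MnO) = 1×54.938 + 1×15.999 = 70.937 g/mol.
Mass of MnO per formula unit = 0.7200 × 70.937 = 51.075 g.
MnO wt% = 51.075 / 497.089 × 100 = 10.27%.

10.27 wt%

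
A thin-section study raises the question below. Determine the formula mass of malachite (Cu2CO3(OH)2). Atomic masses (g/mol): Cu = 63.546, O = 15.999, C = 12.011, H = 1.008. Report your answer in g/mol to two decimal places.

The formula mass is the sum 2·63.546 + 1·12.011 + 5·15.999 + 2·1.008.

221.11 g/mol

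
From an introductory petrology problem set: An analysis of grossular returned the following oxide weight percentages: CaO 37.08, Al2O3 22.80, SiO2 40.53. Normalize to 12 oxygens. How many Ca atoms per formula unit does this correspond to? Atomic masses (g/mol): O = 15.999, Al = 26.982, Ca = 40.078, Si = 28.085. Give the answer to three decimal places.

37.08 wt% CaO ÷ 56.077 g/mol = 0.66123 mol, giving 0.66123 Ca and 0.66123 O.
22.80 wt% Al2O3 ÷ 101.961 g/mol = 0.22361 mol, giving 0.44722 Al and 0.67083 O.
40.53 wt% SiO2 ÷ 60.083 g/mol = 0.67457 mol, giving 0.67457 Si and 1.34914 O.
Oxygen sums to 2.68120; scaling by 12/2.68120 = 4.47561 puts the formula on 12 O.
Ca: 0.66123 × 4.47561 = 2.959 atoms per formula unit.

2.959 Ca apfu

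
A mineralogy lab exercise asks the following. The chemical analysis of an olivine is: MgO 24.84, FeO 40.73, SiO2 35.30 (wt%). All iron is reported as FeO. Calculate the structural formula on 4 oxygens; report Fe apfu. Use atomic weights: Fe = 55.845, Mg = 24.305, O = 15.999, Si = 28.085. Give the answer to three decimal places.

24.84 wt% MgO ÷ 40.304 g/mol = 0.61632 mol, giving 0.61632 Mg and 0.61632 O.
40.73 wt% FeO ÷ 71.844 g/mol = 0.56692 mol, giving 0.56692 Fe and 0.56692 O.
35.30 wt% SiO2 ÷ 60.083 g/mol = 0.58752 mol, giving 0.58752 Si and 1.17504 O.
Oxygen sums to 2.35828; scaling by 4/2.35828 = 1.69615 puts the formula on 4 O.
Fe: 0.56692 × 1.69615 = 0.962 atoms per formula unit.

0.962 Fe apfu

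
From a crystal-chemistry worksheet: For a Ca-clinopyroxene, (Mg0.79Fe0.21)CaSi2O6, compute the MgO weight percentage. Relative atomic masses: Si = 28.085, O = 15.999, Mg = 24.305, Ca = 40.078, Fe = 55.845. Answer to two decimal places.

14.27 wt%

Molar mass of (Mg0.79Fe0.21)CaSi2O6 = 0.79·24.305 + 0.21·55.845 + 1·40.078 + 2·28.085 + 6·15.999 = 223.170 g/mol.
Each formula unit contains 0.79 Mg, equivalent to 0.79/1 = 0.7900 mol MgO.
M(MgO) = 1×24.305 + 1×15.999 = 40.304 g/mol.
Mass of MgO per formula unit = 0.7900 × 40.304 = 31.840 g.
MgO wt% = 31.840 / 223.170 × 100 = 14.27%.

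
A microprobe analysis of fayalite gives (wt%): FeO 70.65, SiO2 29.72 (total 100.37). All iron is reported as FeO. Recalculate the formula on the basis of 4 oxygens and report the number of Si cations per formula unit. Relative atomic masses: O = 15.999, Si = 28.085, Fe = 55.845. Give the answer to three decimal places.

1.003 Si apfu

70.65 wt% FeO ÷ 71.844 g/mol = 0.98338 mol, giving 0.98338 Fe and 0.98338 O.
29.72 wt% SiO2 ÷ 60.083 g/mol = 0.49465 mol, giving 0.49465 Si and 0.98930 O.
Oxygen sums to 1.97268; scaling by 4/1.97268 = 2.02770 puts the formula on 4 O.
Si: 0.49465 × 2.02770 = 1.003 atoms per formula unit.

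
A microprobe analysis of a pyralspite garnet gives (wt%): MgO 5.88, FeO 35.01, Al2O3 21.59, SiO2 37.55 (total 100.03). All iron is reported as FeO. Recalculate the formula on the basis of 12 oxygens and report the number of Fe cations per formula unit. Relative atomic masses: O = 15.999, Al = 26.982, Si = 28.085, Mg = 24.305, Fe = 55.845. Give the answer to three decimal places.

5.88 wt% MgO ÷ 40.304 g/mol = 0.14589 mol, giving 0.14589 Mg and 0.14589 O.
35.01 wt% FeO ÷ 71.844 g/mol = 0.48731 mol, giving 0.48731 Fe and 0.48731 O.
21.59 wt% Al2O3 ÷ 101.961 g/mol = 0.21175 mol, giving 0.42350 Al and 0.63525 O.
37.55 wt% SiO2 ÷ 60.083 g/mol = 0.62497 mol, giving 0.62497 Si and 1.24994 O.
Oxygen sums to 2.51839; scaling by 12/2.51839 = 4.76495 puts the formula on 12 O.
Fe: 0.48731 × 4.76495 = 2.322 atoms per formula unit.

2.322 Fe apfu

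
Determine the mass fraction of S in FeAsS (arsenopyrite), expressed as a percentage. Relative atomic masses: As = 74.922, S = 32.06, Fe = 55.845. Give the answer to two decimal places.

M(FeAsS) = 162.827 g/mol.
S contributes 1 × 32.06 = 32.060 g per mole.
32.060/162.827 = 0.1969 → 19.69%.

19.69 wt%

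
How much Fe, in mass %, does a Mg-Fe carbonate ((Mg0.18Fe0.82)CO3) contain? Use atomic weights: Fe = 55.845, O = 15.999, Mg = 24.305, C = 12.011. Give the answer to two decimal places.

41.56 mass %

Molar mass of (Mg0.18Fe0.82)CO3: 0.18×24.305 + 0.82×55.845 + 1×12.011 + 3×15.999 = 110.176 g/mol.
Mass of Fe per formula unit: 0.82 × 55.845 = 45.793 g.
Weight fraction Fe = 45.793 / 110.176 = 0.4156.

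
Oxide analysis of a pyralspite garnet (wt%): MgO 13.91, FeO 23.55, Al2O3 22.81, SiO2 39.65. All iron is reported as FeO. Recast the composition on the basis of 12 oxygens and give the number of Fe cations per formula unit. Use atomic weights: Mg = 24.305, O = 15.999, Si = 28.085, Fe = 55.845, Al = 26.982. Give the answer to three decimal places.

1.477 Fe apfu

MgO: 13.91/40.304 = 0.34513 mol → 0.34513 mol Mg, 0.34513 mol O.
FeO: 23.55/71.844 = 0.32779 mol → 0.32779 mol Fe, 0.32779 mol O.
Al2O3: 22.81/101.961 = 0.22371 mol → 0.44742 mol Al, 0.67113 mol O.
SiO2: 39.65/60.083 = 0.65992 mol → 0.65992 mol Si, 1.31984 mol O.
Total oxygen = 2.66389 mol. Normalization factor = 12/2.66389 = 4.50469.
Fe per 12 O = 0.32779 × 4.50469 = 1.477.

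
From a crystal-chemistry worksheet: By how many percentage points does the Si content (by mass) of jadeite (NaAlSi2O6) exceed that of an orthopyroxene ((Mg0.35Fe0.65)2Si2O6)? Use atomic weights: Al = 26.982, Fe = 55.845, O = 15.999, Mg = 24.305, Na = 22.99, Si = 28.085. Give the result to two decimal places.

First mineral: 56.170 g Si in 202.136 g formula = 27.79 wt% Si.
Second mineral: 56.170 g Si in 241.776 g formula = 23.23 wt% Si.
27.79% − 23.23% gives a difference of 4.56 percentage points.

4.56 percentage points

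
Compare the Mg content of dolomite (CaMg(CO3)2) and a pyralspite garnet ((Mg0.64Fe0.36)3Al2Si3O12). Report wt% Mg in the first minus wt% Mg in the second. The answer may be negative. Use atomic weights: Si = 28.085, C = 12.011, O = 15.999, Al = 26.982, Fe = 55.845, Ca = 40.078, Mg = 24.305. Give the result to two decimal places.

First mineral: 24.305 g Mg in 184.399 g formula = 13.18 wt% Mg.
Second mineral: 46.666 g Mg in 437.185 g formula = 10.67 wt% Mg.
13.18% − 10.67% gives a difference of 2.51 percentage points.

2.51 percentage points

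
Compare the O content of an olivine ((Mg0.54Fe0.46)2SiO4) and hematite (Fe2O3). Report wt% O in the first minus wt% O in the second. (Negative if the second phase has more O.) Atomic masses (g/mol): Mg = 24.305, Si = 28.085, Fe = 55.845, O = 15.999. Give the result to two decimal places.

First mineral: 63.996 g O in 169.708 g formula = 37.71 wt% O.
Second mineral: 47.997 g O in 159.687 g formula = 30.06 wt% O.
37.71% − 30.06% gives a difference of 7.65 percentage points.

7.65 percentage points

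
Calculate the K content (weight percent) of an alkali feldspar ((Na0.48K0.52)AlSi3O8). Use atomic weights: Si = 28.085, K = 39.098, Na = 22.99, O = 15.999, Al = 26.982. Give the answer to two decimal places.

Formula mass = 0.48×22.99 + 0.52×39.098 + 1×26.982 + 3×28.085 + 8×15.999 = 270.595 g/mol, of which 20.331 g is K.
So K makes up 20.331/270.595 = 0.0751 of the mass, i.e. 7.51%.

7.51 weight percent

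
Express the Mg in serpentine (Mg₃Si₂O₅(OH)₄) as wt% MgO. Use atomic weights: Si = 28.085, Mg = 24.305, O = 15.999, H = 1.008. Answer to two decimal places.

Molar mass of Mg₃Si₂O₅(OH)₄ = 3*24.305 + 2*28.085 + 9*15.999 + 4*1.008 = 277.108 g/mol.
Each formula unit contains 3 Mg, equivalent to 3/1 = 3.0000 mol MgO.
M(MgO) = 1×24.305 + 1×15.999 = 40.304 g/mol.
Mass of MgO per formula unit = 3.0000 × 40.304 = 120.912 g.
MgO wt% = 120.912 / 277.108 × 100 = 43.63%.

43.63 wt%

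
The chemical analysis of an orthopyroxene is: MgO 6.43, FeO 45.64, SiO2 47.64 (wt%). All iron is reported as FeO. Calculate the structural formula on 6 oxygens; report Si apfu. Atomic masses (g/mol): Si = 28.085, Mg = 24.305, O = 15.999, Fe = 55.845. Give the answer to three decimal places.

1.998 Si apfu

6.43 wt% MgO ÷ 40.304 g/mol = 0.15954 mol, giving 0.15954 Mg and 0.15954 O.
45.64 wt% FeO ÷ 71.844 g/mol = 0.63527 mol, giving 0.63527 Fe and 0.63527 O.
47.64 wt% SiO2 ÷ 60.083 g/mol = 0.79290 mol, giving 0.79290 Si and 1.58580 O.
Oxygen sums to 2.38061; scaling by 6/2.38061 = 2.52036 puts the formula on 6 O.
Si: 0.79290 × 2.52036 = 1.998 atoms per formula unit.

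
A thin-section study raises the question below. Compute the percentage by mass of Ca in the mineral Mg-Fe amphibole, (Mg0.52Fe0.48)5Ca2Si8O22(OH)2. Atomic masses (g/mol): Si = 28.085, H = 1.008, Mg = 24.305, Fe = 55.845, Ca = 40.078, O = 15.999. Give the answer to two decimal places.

M((Mg0.52Fe0.48)5Ca2Si8O22(OH)2) = 888.049 g/mol.
Ca contributes 2 × 40.078 = 80.156 g per mole.
80.156/888.049 = 0.0903 → 9.03%.

9.03 mass %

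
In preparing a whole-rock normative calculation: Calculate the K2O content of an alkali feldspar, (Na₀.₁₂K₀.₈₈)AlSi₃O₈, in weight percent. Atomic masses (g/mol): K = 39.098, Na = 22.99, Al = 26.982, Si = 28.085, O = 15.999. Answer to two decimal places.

M((Na₀.₁₂K₀.₈₈)AlSi₃O₈) = 276.394 g/mol; M(K2O) = 94.195 g/mol.
Moles K2O per formula unit = 0.88 K ÷ 2 = 0.4400.
K2O fraction = (0.4400 × 94.195) / 276.394 = 41.446/276.394 = 0.1500.

15.00 wt%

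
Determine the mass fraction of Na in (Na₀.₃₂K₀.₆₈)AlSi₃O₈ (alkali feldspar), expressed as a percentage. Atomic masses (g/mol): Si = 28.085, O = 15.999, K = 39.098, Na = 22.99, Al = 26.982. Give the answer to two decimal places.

2.69 weight percent

Formula mass = 0.32×22.99 + 0.68×39.098 + 1×26.982 + 3×28.085 + 8×15.999 = 273.172 g/mol, of which 7.357 g is Na.
So Na makes up 7.357/273.172 = 0.0269 of the mass, i.e. 2.69%.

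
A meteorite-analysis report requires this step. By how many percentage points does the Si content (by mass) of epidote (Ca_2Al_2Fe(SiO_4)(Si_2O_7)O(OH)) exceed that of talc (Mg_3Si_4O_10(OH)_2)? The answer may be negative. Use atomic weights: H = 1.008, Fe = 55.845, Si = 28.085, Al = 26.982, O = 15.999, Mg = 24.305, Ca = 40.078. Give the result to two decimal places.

Si in Ca_2Al_2Fe(SiO_4)(Si_2O_7)O(OH): molar mass 483.215 g/mol; 3×28.085 = 84.255 g → 17.44 wt%.
Si in Mg_3Si_4O_10(OH)_2: molar mass 379.259 g/mol; 4×28.085 = 112.340 g → 29.62 wt%.
Difference = 17.44 − 29.62 = -12.18 percentage points.

-12.18 percentage points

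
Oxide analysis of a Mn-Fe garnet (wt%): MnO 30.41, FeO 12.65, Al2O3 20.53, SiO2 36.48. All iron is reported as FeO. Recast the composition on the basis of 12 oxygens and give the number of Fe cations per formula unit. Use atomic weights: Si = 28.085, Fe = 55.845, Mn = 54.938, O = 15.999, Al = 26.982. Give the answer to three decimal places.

30.41 wt% MnO ÷ 70.937 g/mol = 0.42869 mol, giving 0.42869 Mn and 0.42869 O.
12.65 wt% FeO ÷ 71.844 g/mol = 0.17608 mol, giving 0.17608 Fe and 0.17608 O.
20.53 wt% Al2O3 ÷ 101.961 g/mol = 0.20135 mol, giving 0.40270 Al and 0.60405 O.
36.48 wt% SiO2 ÷ 60.083 g/mol = 0.60716 mol, giving 0.60716 Si and 1.21432 O.
Oxygen sums to 2.42314; scaling by 12/2.42314 = 4.95225 puts the formula on 12 O.
Fe: 0.17608 × 4.95225 = 0.872 atoms per formula unit.

0.872 Fe apfu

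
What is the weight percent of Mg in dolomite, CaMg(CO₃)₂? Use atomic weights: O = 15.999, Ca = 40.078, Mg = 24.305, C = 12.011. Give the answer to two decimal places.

13.18 weight percent

M(CaMg(CO₃)₂) = 184.399 g/mol.
Mg contributes 1 × 24.305 = 24.305 g per mole.
24.305/184.399 = 0.1318 → 13.18%.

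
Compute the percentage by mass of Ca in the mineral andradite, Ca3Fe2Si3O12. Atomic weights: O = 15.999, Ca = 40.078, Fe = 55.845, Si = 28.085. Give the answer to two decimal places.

Molar mass of Ca3Fe2Si3O12: 3*40.078 + 2*55.845 + 3*28.085 + 12*15.999 = 508.167 g/mol.
Mass of Ca per formula unit: 3 × 40.078 = 120.234 g.
Weight fraction Ca = 120.234 / 508.167 = 0.2366.

23.66 wt%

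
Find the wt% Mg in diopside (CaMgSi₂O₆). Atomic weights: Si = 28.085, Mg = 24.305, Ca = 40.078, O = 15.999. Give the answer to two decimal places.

11.22 weight percent

Formula mass = 1·40.078 + 1·24.305 + 2·28.085 + 6·15.999 = 216.547 g/mol, of which 24.305 g is Mg.
So Mg makes up 24.305/216.547 = 0.1122 of the mass, i.e. 11.22%.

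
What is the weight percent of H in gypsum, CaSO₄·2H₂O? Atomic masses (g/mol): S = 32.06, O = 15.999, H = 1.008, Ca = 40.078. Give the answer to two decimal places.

M(CaSO₄·2H₂O) = 172.164 g/mol.
H contributes 4 × 1.008 = 4.032 g per mole.
4.032/172.164 = 0.0234 → 2.34%.

2.34 weight percent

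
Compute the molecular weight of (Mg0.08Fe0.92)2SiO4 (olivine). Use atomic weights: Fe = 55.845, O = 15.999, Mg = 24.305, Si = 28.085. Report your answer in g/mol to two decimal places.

198.72 g/mol

M = 0.16·24.305 + 1.84·55.845 + 1·28.085 + 4·15.999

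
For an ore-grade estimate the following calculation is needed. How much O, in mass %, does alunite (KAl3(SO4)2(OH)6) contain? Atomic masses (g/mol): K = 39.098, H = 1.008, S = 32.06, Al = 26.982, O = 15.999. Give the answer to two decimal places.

54.08 mass %

M(KAl3(SO4)2(OH)6) = 414.198 g/mol.
O contributes 14 × 15.999 = 223.986 g per mole.
223.986/414.198 = 0.5408 → 54.08%.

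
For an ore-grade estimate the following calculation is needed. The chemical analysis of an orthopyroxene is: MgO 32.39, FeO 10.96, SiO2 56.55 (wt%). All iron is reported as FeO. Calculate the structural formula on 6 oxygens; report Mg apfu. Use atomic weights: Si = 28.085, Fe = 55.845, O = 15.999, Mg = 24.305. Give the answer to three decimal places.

MgO (M=40.304): mol = 0.80364; Mg = 0.80364, O = 0.80364.
FeO (M=71.844): mol = 0.15255; Fe = 0.15255, O = 0.15255.
SiO2 (M=60.083): mol = 0.94120; Si = 0.94120, O = 1.88240.
ΣO = 2.83859; factor = 6/ΣO = 2.11373.
Mg apfu = 0.80364 × 2.11373 = 1.699.

1.699 Mg apfu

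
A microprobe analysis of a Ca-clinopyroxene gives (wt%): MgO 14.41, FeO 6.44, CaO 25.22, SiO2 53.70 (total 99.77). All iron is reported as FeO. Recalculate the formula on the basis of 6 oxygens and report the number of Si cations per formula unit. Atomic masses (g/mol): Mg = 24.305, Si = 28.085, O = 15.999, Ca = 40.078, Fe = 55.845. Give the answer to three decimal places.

14.41 wt% MgO ÷ 40.304 g/mol = 0.35753 mol, giving 0.35753 Mg and 0.35753 O.
6.44 wt% FeO ÷ 71.844 g/mol = 0.08964 mol, giving 0.08964 Fe and 0.08964 O.
25.22 wt% CaO ÷ 56.077 g/mol = 0.44974 mol, giving 0.44974 Ca and 0.44974 O.
53.70 wt% SiO2 ÷ 60.083 g/mol = 0.89376 mol, giving 0.89376 Si and 1.78752 O.
Oxygen sums to 2.68443; scaling by 6/2.68443 = 2.23511 puts the formula on 6 O.
Si: 0.89376 × 2.23511 = 1.998 atoms per formula unit.

1.998 Si apfu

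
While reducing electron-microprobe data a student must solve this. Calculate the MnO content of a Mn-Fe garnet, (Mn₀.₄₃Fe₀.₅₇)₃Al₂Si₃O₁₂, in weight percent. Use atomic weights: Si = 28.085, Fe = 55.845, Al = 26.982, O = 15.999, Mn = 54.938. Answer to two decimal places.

Molar mass of (Mn₀.₄₃Fe₀.₅₇)₃Al₂Si₃O₁₂ = 1.29·54.938 + 1.71·55.845 + 2·26.982 + 3·28.085 + 12·15.999 = 496.572 g/mol.
Each formula unit contains 1.29 Mn, equivalent to 1.29/1 = 1.2900 mol MnO.
M(MnO) = 1×54.938 + 1×15.999 = 70.937 g/mol.
Mass of MnO per formula unit = 1.2900 × 70.937 = 91.509 g.
MnO wt% = 91.509 / 496.572 × 100 = 18.43%.

18.43 wt%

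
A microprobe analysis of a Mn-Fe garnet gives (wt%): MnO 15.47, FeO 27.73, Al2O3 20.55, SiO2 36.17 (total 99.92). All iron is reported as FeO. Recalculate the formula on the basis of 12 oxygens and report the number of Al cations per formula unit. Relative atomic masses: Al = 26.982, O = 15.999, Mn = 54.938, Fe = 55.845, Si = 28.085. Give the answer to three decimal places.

MnO (M=70.937): mol = 0.21808; Mn = 0.21808, O = 0.21808.
FeO (M=71.844): mol = 0.38598; Fe = 0.38598, O = 0.38598.
Al2O3 (M=101.961): mol = 0.20155; Al = 0.40310, O = 0.60465.
SiO2 (M=60.083): mol = 0.60200; Si = 0.60200, O = 1.20400.
ΣO = 2.41271; factor = 12/ΣO = 4.97366.
Al apfu = 0.40310 × 4.97366 = 2.005.

2.005 Al apfu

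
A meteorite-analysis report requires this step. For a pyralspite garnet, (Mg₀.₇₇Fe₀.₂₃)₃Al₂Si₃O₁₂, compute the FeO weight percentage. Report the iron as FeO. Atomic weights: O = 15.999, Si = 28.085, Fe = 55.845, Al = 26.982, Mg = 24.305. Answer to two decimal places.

Molar mass of (Mg₀.₇₇Fe₀.₂₃)₃Al₂Si₃O₁₂ = 2.31*24.305 + 0.69*55.845 + 2*26.982 + 3*28.085 + 12*15.999 = 424.885 g/mol.
Each formula unit contains 0.69 Fe, equivalent to 0.69/1 = 0.6900 mol FeO.
M(FeO) = 1×55.845 + 1×15.999 = 71.844 g/mol.
Mass of FeO per formula unit = 0.6900 × 71.844 = 49.572 g.
FeO wt% = 49.572 / 424.885 × 100 = 11.67%.

11.67 wt%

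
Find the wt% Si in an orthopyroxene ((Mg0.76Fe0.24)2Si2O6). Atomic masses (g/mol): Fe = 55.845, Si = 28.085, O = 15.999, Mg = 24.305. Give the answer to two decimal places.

26.02 mass %

M((Mg0.76Fe0.24)2Si2O6) = 215.913 g/mol.
Si contributes 2 × 28.085 = 56.170 g per mole.
56.170/215.913 = 0.2602 → 26.02%.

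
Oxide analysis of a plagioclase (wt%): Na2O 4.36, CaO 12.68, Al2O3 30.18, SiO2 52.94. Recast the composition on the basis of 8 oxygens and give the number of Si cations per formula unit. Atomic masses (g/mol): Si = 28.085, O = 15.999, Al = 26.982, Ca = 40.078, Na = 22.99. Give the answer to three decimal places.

2.392 Si apfu

Na2O: 4.36/61.979 = 0.07035 mol → 0.14070 mol Na, 0.07035 mol O.
CaO: 12.68/56.077 = 0.22612 mol → 0.22612 mol Ca, 0.22612 mol O.
Al2O3: 30.18/101.961 = 0.29600 mol → 0.59200 mol Al, 0.88800 mol O.
SiO2: 52.94/60.083 = 0.88111 mol → 0.88111 mol Si, 1.76222 mol O.
Total oxygen = 2.94669 mol. Normalization factor = 8/2.94669 = 2.71491.
Si per 8 O = 0.88111 × 2.71491 = 2.392.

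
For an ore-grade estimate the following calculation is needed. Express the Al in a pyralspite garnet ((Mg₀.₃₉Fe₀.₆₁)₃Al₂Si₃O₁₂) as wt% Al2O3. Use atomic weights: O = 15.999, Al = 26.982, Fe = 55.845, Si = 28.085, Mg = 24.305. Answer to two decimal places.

22.13 wt%

Molar mass of (Mg₀.₃₉Fe₀.₆₁)₃Al₂Si₃O₁₂ = 1.17×24.305 + 1.83×55.845 + 2×26.982 + 3×28.085 + 12×15.999 = 460.840 g/mol.
Each formula unit contains 2 Al, equivalent to 2/2 = 1.0000 mol Al2O3.
M(Al2O3) = 2×26.982 + 3×15.999 = 101.961 g/mol.
Mass of Al2O3 per formula unit = 1.0000 × 101.961 = 101.961 g.
Al2O3 wt% = 101.961 / 460.840 × 100 = 22.13%.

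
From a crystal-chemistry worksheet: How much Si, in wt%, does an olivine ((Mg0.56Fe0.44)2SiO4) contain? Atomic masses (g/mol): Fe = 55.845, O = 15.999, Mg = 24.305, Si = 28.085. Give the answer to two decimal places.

Molar mass of (Mg0.56Fe0.44)2SiO4: 1.12*24.305 + 0.88*55.845 + 1*28.085 + 4*15.999 = 168.446 g/mol.
Mass of Si per formula unit: 1 × 28.085 = 28.085 g.
Weight fraction Si = 28.085 / 168.446 = 0.1667.

16.67 wt%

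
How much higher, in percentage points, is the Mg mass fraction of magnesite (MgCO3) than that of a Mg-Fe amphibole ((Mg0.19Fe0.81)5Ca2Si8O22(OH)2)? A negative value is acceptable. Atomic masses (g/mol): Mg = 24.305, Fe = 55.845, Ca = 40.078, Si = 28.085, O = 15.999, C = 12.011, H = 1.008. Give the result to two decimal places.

26.37 percentage points

Mg in MgCO3: molar mass 84.313 g/mol; 1×24.305 = 24.305 g → 28.83 wt%.
Mg in (Mg0.19Fe0.81)5Ca2Si8O22(OH)2: molar mass 940.090 g/mol; 0.95×24.305 = 23.090 g → 2.46 wt%.
Difference = 28.83 − 2.46 = 26.37 percentage points.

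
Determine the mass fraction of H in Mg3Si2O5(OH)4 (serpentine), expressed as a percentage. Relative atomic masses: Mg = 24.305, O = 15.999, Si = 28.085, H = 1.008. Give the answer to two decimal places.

Molar mass of Mg3Si2O5(OH)4: 3×24.305 + 2×28.085 + 9×15.999 + 4×1.008 = 277.108 g/mol.
Mass of H per formula unit: 4 × 1.008 = 4.032 g.
Weight fraction H = 4.032 / 277.108 = 0.0146.

1.46 weight percent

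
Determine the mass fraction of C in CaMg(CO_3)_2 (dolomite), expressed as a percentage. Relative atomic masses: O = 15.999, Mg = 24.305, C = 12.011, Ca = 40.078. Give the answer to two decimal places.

13.03 mass %

M(CaMg(CO_3)_2) = 184.399 g/mol.
C contributes 2 × 12.011 = 24.022 g per mole.
24.022/184.399 = 0.1303 → 13.03%.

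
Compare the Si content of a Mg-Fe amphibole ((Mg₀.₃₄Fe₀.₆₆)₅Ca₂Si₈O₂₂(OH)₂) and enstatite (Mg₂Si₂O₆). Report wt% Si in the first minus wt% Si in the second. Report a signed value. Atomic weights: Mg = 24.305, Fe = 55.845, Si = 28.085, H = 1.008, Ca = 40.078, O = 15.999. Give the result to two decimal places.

-3.46 percentage points

First mineral: 224.680 g Si in 916.435 g formula = 24.52 wt% Si.
Second mineral: 56.170 g Si in 200.774 g formula = 27.98 wt% Si.
24.52% − 27.98% gives a difference of -3.46 percentage points.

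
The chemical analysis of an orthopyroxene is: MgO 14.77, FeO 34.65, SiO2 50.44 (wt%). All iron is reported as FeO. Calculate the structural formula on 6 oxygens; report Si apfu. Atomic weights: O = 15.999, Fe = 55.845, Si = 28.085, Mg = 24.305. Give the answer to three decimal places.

1.993 Si apfu

MgO (M=40.304): mol = 0.36646; Mg = 0.36646, O = 0.36646.
FeO (M=71.844): mol = 0.48229; Fe = 0.48229, O = 0.48229.
SiO2 (M=60.083): mol = 0.83951; Si = 0.83951, O = 1.67902.
ΣO = 2.52777; factor = 6/ΣO = 2.37363.
Si apfu = 0.83951 × 2.37363 = 1.993.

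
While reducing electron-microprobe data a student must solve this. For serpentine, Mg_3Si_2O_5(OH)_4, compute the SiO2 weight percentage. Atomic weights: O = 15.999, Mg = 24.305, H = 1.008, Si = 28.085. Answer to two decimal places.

Formula mass = 277.108 g/mol.
2 Si → 2.0000 mol SiO2 per formula unit; M(SiO2) = 60.083, so SiO2 mass = 120.166 g.
120.166/277.108 × 100 = 43.36 wt%.

43.36 wt%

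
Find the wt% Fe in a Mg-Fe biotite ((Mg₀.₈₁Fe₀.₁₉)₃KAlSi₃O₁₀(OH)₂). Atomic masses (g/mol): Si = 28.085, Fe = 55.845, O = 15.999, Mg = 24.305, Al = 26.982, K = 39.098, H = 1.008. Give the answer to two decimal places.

7.31 wt%

Molar mass of (Mg₀.₈₁Fe₀.₁₉)₃KAlSi₃O₁₀(OH)₂: 2.43·24.305 + 0.57·55.845 + 1·39.098 + 1·26.982 + 3·28.085 + 12·15.999 + 2·1.008 = 435.232 g/mol.
Mass of Fe per formula unit: 0.57 × 55.845 = 31.832 g.
Weight fraction Fe = 31.832 / 435.232 = 0.0731.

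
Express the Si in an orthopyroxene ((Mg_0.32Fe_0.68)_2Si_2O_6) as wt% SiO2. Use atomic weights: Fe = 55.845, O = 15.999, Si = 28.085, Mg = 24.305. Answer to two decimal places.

M((Mg_0.32Fe_0.68)_2Si_2O_6) = 243.668 g/mol; M(SiO2) = 60.083 g/mol.
Moles SiO2 per formula unit = 2 Si ÷ 1 = 2.0000.
SiO2 fraction = (2.0000 × 60.083) / 243.668 = 120.166/243.668 = 0.4932.

49.32 wt%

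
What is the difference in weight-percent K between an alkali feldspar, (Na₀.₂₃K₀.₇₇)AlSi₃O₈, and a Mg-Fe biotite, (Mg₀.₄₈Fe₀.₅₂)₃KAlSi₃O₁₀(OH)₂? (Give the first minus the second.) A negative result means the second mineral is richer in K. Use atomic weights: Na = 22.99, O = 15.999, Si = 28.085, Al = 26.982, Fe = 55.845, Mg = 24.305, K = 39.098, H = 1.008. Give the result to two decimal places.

2.58 percentage points

M((Na₀.₂₃K₀.₇₇)AlSi₃O₈) = 274.622 g/mol, so wt% K = 30.105/274.622 × 100 = 10.96%.
M((Mg₀.₄₈Fe₀.₅₂)₃KAlSi₃O₁₀(OH)₂) = 466.456 g/mol, so wt% K = 39.098/466.456 × 100 = 8.38%.
10.96 − 8.38 = 2.58 pp.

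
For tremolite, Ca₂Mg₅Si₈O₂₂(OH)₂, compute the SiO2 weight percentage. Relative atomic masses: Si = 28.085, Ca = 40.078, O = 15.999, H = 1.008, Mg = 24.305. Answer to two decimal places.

59.17 wt%

Molar mass of Ca₂Mg₅Si₈O₂₂(OH)₂ = 2×40.078 + 5×24.305 + 8×28.085 + 24×15.999 + 2×1.008 = 812.353 g/mol.
Each formula unit contains 8 Si, equivalent to 8/1 = 8.0000 mol SiO2.
M(SiO2) = 1×28.085 + 2×15.999 = 60.083 g/mol.
Mass of SiO2 per formula unit = 8.0000 × 60.083 = 480.664 g.
SiO2 wt% = 480.664 / 812.353 × 100 = 59.17%.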